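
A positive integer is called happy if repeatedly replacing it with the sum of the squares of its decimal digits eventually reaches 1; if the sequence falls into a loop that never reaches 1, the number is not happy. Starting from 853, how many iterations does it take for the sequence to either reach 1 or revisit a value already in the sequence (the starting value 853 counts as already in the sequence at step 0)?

853 → 8² + 5² + 3² = 64 + 25 + 9 = 98
98 → 9² + 8² = 81 + 64 = 145
145 → 1² + 4² + 5² = 1 + 16 + 25 = 42
42 → 4² + 2² = 16 + 4 = 20
20 → 2² + 0² = 4 + 0 = 4
4 → 4² = 16
16 → 1² + 6² = 1 + 36 = 37
37 → 3² + 7² = 9 + 49 = 58
58 → 5² + 8² = 25 + 64 = 89
89 → 8² + 9² = 64 + 81 = 145  — 145 repeats.
That took 10 steps.

10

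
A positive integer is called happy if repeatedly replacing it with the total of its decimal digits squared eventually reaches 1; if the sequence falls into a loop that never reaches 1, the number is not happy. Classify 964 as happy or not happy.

964 → 9² + 6² + 4² = 133
133 → 1² + 3² + 3² = 19
19 → 1² + 9² = 82
82 → 8² + 2² = 68
68 → 6² + 8² = 100
100 → 1² + 0² + 0² = 1  — reached 1.

happy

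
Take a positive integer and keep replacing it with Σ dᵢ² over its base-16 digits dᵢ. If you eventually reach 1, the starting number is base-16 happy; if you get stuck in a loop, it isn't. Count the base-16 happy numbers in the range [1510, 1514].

1510: 1510 → 257 → 2 → 4 → 16 → 1  (reaches 1)
1511: 1511 → 270 → 197 → 169 → 181 → 146 → 85 → 50 → 13 → 169  (repeats 169)
1512: 1512 → 285 → 171 → 221 → 338 → 30 → 197 → 169 → 181 → 146 → 85 → 50 → 13 → 169  (repeats 169)
1513: 1513 → 302 → 201 → 225 → 197 → 169 → 181 → 146 → 85 → 50 → 13 → 169  (repeats 169)
1514: 1514 → 321 → 18 → 5 → 25 → 82 → 29 → 170 → 200 → 208 → 169 → 181 → 146 → 85 → 50 → 13 → 169  (repeats 169)
base-16 happy: 1510

1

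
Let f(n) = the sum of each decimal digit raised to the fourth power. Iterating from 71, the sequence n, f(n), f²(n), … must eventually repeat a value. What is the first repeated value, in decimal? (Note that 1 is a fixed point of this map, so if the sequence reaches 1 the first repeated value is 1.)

8208

71 → 7⁴ + 1⁴ = 2401 + 1 = 2402
2402 → 2⁴ + 4⁴ + 0⁴ + 2⁴ = 16 + 256 + 0 + 16 = 288
288 → 2⁴ + 8⁴ + 8⁴ = 16 + 4096 + 4096 = 8208
8208 → 8⁴ + 2⁴ + 0⁴ + 8⁴ = 4096 + 16 + 0 + 4096 = 8208  — 8208 already appeared earlier.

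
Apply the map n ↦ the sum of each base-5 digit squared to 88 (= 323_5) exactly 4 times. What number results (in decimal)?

88 = (3,2,3)_5 → 3² + 2² + 3² = 22
22 = (4,2)_5 → 4² + 2² = 20
20 = (4,0)_5 → 4² + 0² = 16
16 = (3,1)_5 → 3² + 1² = 10

10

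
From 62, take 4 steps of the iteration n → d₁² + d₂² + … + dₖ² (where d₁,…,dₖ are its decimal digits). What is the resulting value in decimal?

62 → 40
40 → 16
16 → 37
37 → 58

58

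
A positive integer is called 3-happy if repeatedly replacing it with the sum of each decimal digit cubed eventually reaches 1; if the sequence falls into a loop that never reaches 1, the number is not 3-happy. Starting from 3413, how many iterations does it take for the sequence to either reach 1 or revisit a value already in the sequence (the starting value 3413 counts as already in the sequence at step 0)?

3413 → 3³ + 4³ + 1³ + 3³ = 27 + 64 + 1 + 27 = 119
119 → 1³ + 1³ + 9³ = 1 + 1 + 729 = 731
731 → 7³ + 3³ + 1³ = 343 + 27 + 1 = 371
371 → 3³ + 7³ + 1³ = 27 + 343 + 1 = 371  — 371 repeats.
That took 4 steps.

4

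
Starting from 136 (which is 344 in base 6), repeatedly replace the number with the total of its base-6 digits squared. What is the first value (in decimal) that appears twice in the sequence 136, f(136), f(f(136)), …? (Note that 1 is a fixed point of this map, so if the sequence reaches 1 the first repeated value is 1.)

136 = (3,4,4)_6 → 3² + 4² + 4² = 9 + 16 + 16 = 41
41 = (1,0,5)_6 → 1² + 0² + 5² = 1 + 0 + 25 = 26
26 = (4,2)_6 → 4² + 2² = 16 + 4 = 20
20 = (3,2)_6 → 3² + 2² = 9 + 4 = 13
13 = (2,1)_6 → 2² + 1² = 4 + 1 = 5
5 = (5)_6 → 5² = 25
25 = (4,1)_6 → 4² + 1² = 16 + 1 = 17
17 = (2,5)_6 → 2² + 5² = 4 + 25 = 29
29 = (4,5)_6 → 4² + 5² = 16 + 25 = 41  — 41 already appeared earlier.

41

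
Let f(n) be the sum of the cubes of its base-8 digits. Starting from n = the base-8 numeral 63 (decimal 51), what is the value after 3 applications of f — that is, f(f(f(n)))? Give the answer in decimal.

281

51 = (6,3)_8 → 6³ + 3³ = 243
243 = (3,6,3)_8 → 3³ + 6³ + 3³ = 270
270 = (4,1,6)_8 → 4³ + 1³ + 6³ = 281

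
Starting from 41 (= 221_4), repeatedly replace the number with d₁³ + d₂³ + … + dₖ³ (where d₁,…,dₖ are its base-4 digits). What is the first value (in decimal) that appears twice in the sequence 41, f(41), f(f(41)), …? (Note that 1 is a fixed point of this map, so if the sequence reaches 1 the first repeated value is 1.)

8

41 = (2,2,1)_4 → 17
17 = (1,0,1)_4 → 2
2 = (2)_4 → 8
8 = (2,0)_4 → 8  — 8 already appeared earlier.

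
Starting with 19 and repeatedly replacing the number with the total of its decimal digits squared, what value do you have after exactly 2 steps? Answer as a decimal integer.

19 → 1² + 9² = 1 + 81 = 82
82 → 8² + 2² = 64 + 4 = 68

68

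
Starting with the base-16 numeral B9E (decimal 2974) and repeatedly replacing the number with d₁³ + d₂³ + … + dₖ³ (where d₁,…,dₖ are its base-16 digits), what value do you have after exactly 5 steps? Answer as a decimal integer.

2974 = (11,9,14)_16 → 11³ + 9³ + 14³ = 1331 + 729 + 2744 = 4804
4804 = (1,2,12,4)_16 → 1³ + 2³ + 12³ + 4³ = 1 + 8 + 1728 + 64 = 1801
1801 = (7,0,9)_16 → 7³ + 0³ + 9³ = 343 + 0 + 729 = 1072
1072 = (4,3,0)_16 → 4³ + 3³ + 0³ = 64 + 27 + 0 = 91
91 = (5,11)_16 → 5³ + 11³ = 125 + 1331 = 1456

1456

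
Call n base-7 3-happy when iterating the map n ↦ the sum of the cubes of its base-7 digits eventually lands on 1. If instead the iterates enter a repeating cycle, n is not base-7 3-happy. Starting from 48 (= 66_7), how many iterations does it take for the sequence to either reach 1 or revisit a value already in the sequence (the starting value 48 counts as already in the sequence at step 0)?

48 = (6,6)_7 → 6³ + 6³ = 216 + 216 = 432
432 = (1,1,5,5)_7 → 1³ + 1³ + 5³ + 5³ = 1 + 1 + 125 + 125 = 252
252 = (5,1,0)_7 → 5³ + 1³ + 0³ = 125 + 1 + 0 = 126
126 = (2,4,0)_7 → 2³ + 4³ + 0³ = 8 + 64 + 0 = 72
72 = (1,3,2)_7 → 1³ + 3³ + 2³ = 1 + 27 + 8 = 36
36 = (5,1)_7 → 5³ + 1³ = 125 + 1 = 126  — 126 repeats.
That took 6 steps.

6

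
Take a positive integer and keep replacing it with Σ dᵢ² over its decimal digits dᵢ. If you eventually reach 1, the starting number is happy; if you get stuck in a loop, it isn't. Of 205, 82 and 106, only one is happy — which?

82

205: 205 → 29 → 85 → 89 → 145 → 42 → 20 → 4 → 16 → 37 → 58 → 89  — repeats 89 (not happy)
82: 82 → 68 → 100 → 1  — reaches 1 (happy)
106: 106 → 37 → 58 → 89 → 145 → 42 → 20 → 4 → 16 → 37  — repeats 37 (not happy)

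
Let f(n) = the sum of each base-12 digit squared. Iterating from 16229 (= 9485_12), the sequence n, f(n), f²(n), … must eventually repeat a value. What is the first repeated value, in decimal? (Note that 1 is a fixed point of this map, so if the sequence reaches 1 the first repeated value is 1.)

5

16229 = (9,4,8,5)_12 → 9² + 4² + 8² + 5² = 186
186 = (1,3,6)_12 → 1² + 3² + 6² = 46
46 = (3,10)_12 → 3² + 10² = 109
109 = (9,1)_12 → 9² + 1² = 82
82 = (6,10)_12 → 6² + 10² = 136
136 = (11,4)_12 → 11² + 4² = 137
137 = (11,5)_12 → 11² + 5² = 146
146 = (1,0,2)_12 → 1² + 0² + 2² = 5
5 = (5)_12 → 5² = 25
25 = (2,1)_12 → 2² + 1² = 5  — 5 already appeared earlier.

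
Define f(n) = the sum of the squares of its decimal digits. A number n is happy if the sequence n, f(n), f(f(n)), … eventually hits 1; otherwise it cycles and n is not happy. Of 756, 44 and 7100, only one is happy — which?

756: 756 → 110 → 2 → 4 → 16 → 37 → 58 → 89 → 145 → 42 → 20 → 4  — repeats 4 (not happy)
44: 44 → 32 → 13 → 10 → 1  — reaches 1 (happy)
7100: 7100 → 50 → 25 → 29 → 85 → 89 → 145 → 42 → 20 → 4 → 16 → 37 → 58 → 89  — repeats 89 (not happy)

44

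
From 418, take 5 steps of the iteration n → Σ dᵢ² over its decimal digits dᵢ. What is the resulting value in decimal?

58

418 → 4² + 1² + 8² = 81
81 → 8² + 1² = 65
65 → 6² + 5² = 61
61 → 6² + 1² = 37
37 → 3² + 7² = 58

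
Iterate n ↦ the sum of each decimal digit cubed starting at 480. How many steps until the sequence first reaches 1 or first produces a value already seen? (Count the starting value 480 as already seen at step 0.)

480 → 576
576 → 684
684 → 792
792 → 1080
1080 → 513
513 → 153
153 → 153  — 153 repeats.
That took 7 steps.

7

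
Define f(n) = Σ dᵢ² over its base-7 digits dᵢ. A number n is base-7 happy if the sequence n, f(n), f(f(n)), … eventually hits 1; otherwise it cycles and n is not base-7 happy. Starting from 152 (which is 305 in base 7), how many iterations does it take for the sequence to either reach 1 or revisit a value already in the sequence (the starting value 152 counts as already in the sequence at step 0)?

4

152 = (3,0,5)_7 → 3² + 0² + 5² = 34
34 = (4,6)_7 → 4² + 6² = 52
52 = (1,0,3)_7 → 1² + 0² + 3² = 10
10 = (1,3)_7 → 1² + 3² = 10  — 10 repeats.
That took 4 steps.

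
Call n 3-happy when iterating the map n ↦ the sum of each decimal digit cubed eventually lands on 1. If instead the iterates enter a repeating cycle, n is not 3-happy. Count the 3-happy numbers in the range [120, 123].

1

120: 120 → 9 → 729 → 1080 → 513 → 153 → 153  (repeats 153)
121: 121 → 10 → 1  (reaches 1)
122: 122 → 17 → 344 → 155 → 251 → 134 → 92 → 737 → 713 → 371 → 371  (repeats 371)
123: 123 → 36 → 243 → 99 → 1458 → 702 → 351 → 153 → 153  (repeats 153)
3-happy: 121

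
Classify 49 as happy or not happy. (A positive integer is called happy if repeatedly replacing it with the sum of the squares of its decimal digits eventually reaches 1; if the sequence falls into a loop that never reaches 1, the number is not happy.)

happy

49 → 97
97 → 130
130 → 10
10 → 1  — reached 1.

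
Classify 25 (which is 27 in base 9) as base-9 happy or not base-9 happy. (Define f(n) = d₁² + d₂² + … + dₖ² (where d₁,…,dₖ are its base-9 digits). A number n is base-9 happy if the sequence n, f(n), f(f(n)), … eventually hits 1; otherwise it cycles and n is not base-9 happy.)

25 = (2,7)_9 → 2² + 7² = 4 + 49 = 53
53 = (5,8)_9 → 5² + 8² = 25 + 64 = 89
89 = (1,0,8)_9 → 1² + 0² + 8² = 1 + 0 + 64 = 65
65 = (7,2)_9 → 7² + 2² = 49 + 4 = 53  — 53 already seen; the sequence cycles without reaching 1.

not base-9 happy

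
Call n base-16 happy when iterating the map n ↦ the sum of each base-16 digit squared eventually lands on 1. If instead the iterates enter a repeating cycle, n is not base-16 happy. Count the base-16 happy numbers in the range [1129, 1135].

1129: 1129 → 133 → 89 → 106 → 136 → 128 → 64 → 16 → 1  (reaches 1)
1130: 1130 → 152 → 145 → 82 → 29 → 170 → 200 → 208 → 169 → 181 → 146 → 85 → 50 → 13 → 169  (repeats 169)
1131: 1131 → 173 → 269 → 170 → 200 → 208 → 169 → 181 → 146 → 85 → 50 → 13 → 169  (repeats 169)
1132: 1132 → 196 → 160 → 100 → 52 → 25 → 82 → 29 → 170 → 200 → 208 → 169 → 181 → 146 → 85 → 50 → 13 → 169  (repeats 169)
1133: 1133 → 221 → 338 → 30 → 197 → 169 → 181 → 146 → 85 → 50 → 13 → 169  (repeats 169)
1134: 1134 → 248 → 289 → 6 → 36 → 20 → 17 → 2 → 4 → 16 → 1  (reaches 1)
1135: 1135 → 277 → 27 → 122 → 149 → 106 → 136 → 128 → 64 → 16 → 1  (reaches 1)
base-16 happy: 1129, 1134, 1135

3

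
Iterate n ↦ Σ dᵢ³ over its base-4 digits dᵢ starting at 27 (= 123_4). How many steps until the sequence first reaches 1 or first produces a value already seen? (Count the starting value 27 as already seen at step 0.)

3

27 = (1,2,3)_4 → 1³ + 2³ + 3³ = 36
36 = (2,1,0)_4 → 2³ + 1³ + 0³ = 9
9 = (2,1)_4 → 2³ + 1³ = 9  — 9 repeats.
That took 3 steps.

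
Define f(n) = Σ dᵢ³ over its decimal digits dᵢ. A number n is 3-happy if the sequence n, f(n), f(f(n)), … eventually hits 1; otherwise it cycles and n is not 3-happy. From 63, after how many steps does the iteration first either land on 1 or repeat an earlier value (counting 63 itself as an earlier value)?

7

63 → 6³ + 3³ = 216 + 27 = 243
243 → 2³ + 4³ + 3³ = 8 + 64 + 27 = 99
99 → 9³ + 9³ = 729 + 729 = 1458
1458 → 1³ + 4³ + 5³ + 8³ = 1 + 64 + 125 + 512 = 702
702 → 7³ + 0³ + 2³ = 343 + 0 + 8 = 351
351 → 3³ + 5³ + 1³ = 27 + 125 + 1 = 153
153 → 1³ + 5³ + 3³ = 1 + 125 + 27 = 153  — 153 repeats.
That took 7 steps.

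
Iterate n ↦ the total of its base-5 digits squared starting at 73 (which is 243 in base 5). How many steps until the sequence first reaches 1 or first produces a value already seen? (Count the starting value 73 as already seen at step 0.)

73 = (2,4,3)_5 → 2² + 4² + 3² = 4 + 16 + 9 = 29
29 = (1,0,4)_5 → 1² + 0² + 4² = 1 + 0 + 16 = 17
17 = (3,2)_5 → 3² + 2² = 9 + 4 = 13
13 = (2,3)_5 → 2² + 3² = 4 + 9 = 13  — 13 repeats.
That took 4 steps.

4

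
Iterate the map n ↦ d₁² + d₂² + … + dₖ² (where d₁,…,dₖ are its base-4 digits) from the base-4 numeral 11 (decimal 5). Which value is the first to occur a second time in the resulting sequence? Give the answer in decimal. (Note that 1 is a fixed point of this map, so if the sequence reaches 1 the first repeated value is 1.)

1

5 = (1,1)_4 → 2
2 = (2)_4 → 4
4 = (1,0)_4 → 1  — reached the fixed point 1.
1 → 1, so 1 is the first repeated value.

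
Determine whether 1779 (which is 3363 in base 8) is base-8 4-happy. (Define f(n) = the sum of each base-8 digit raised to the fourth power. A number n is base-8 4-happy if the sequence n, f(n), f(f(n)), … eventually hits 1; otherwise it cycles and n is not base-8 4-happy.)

1779 = (3,3,6,3)_8 → 3⁴ + 3⁴ + 6⁴ + 3⁴ = 81 + 81 + 1296 + 81 = 1539
1539 = (3,0,0,3)_8 → 3⁴ + 0⁴ + 0⁴ + 3⁴ = 81 + 0 + 0 + 81 = 162
162 = (2,4,2)_8 → 2⁴ + 4⁴ + 2⁴ = 16 + 256 + 16 = 288
288 = (4,4,0)_8 → 4⁴ + 4⁴ + 0⁴ = 256 + 256 + 0 = 512
512 = (1,0,0,0)_8 → 1⁴ + 0⁴ + 0⁴ + 0⁴ = 1 + 0 + 0 + 0 = 1  — reached 1.

base-8 4-happy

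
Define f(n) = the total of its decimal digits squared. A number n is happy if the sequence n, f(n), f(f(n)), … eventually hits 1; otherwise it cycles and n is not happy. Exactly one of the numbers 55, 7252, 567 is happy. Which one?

7252

55: 55 → 50 → 25 → 29 → 85 → 89 → 145 → 42 → 20 → 4 → 16 → 37 → 58 → 89  — repeats 89 (not happy)
7252: 7252 → 82 → 68 → 100 → 1  — reaches 1 (happy)
567: 567 → 110 → 2 → 4 → 16 → 37 → 58 → 89 → 145 → 42 → 20 → 4  — repeats 4 (not happy)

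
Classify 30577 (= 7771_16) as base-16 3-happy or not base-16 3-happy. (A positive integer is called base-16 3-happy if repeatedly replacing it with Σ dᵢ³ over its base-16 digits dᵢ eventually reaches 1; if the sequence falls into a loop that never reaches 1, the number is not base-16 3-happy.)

base-16 3-happy

30577 = (7,7,7,1)_16 → 7³ + 7³ + 7³ + 1³ = 343 + 343 + 343 + 1 = 1030
1030 = (4,0,6)_16 → 4³ + 0³ + 6³ = 64 + 0 + 216 = 280
280 = (1,1,8)_16 → 1³ + 1³ + 8³ = 1 + 1 + 512 = 514
514 = (2,0,2)_16 → 2³ + 0³ + 2³ = 8 + 0 + 8 = 16
16 = (1,0)_16 → 1³ + 0³ = 1 + 0 = 1  — reached 1.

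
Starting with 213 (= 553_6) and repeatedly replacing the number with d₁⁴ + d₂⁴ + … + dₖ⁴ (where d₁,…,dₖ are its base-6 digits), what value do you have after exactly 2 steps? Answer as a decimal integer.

213 = (5,5,3)_6 → 5⁴ + 5⁴ + 3⁴ = 1331
1331 = (1,0,0,5,5)_6 → 1⁴ + 0⁴ + 0⁴ + 5⁴ + 5⁴ = 1251

1251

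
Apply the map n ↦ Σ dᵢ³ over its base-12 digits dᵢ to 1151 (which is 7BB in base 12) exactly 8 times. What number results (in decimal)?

1151 = (7,11,11)_12 → 3005
3005 = (1,8,10,5)_12 → 1638
1638 = (11,4,6)_12 → 1611
1611 = (11,2,3)_12 → 1366
1366 = (9,5,10)_12 → 1854
1854 = (1,0,10,6)_12 → 1217
1217 = (8,5,5)_12 → 762
762 = (5,3,6)_12 → 368

368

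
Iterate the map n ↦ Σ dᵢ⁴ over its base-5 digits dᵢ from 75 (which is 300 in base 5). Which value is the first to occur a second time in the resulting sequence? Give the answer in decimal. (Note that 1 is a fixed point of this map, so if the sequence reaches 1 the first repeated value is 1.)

75 = (3,0,0)_5 → 3⁴ + 0⁴ + 0⁴ = 81 + 0 + 0 = 81
81 = (3,1,1)_5 → 3⁴ + 1⁴ + 1⁴ = 81 + 1 + 1 = 83
83 = (3,1,3)_5 → 3⁴ + 1⁴ + 3⁴ = 81 + 1 + 81 = 163
163 = (1,1,2,3)_5 → 1⁴ + 1⁴ + 2⁴ + 3⁴ = 1 + 1 + 16 + 81 = 99
99 = (3,4,4)_5 → 3⁴ + 4⁴ + 4⁴ = 81 + 256 + 256 = 593
593 = (4,3,3,3)_5 → 4⁴ + 3⁴ + 3⁴ + 3⁴ = 256 + 81 + 81 + 81 = 499
499 = (3,4,4,4)_5 → 3⁴ + 4⁴ + 4⁴ + 4⁴ = 81 + 256 + 256 + 256 = 849
849 = (1,1,3,4,4)_5 → 1⁴ + 1⁴ + 3⁴ + 4⁴ + 4⁴ = 1 + 1 + 81 + 256 + 256 = 595
595 = (4,3,4,0)_5 → 4⁴ + 3⁴ + 4⁴ + 0⁴ = 256 + 81 + 256 + 0 = 593  — 593 already appeared earlier.

593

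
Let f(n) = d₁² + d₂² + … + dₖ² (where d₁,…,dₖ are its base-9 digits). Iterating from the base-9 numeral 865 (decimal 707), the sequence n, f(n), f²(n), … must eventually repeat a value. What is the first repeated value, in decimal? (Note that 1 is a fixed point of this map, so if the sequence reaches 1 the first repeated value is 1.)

707 = (8,6,5)_9 → 8² + 6² + 5² = 125
125 = (1,4,8)_9 → 1² + 4² + 8² = 81
81 = (1,0,0)_9 → 1² + 0² + 0² = 1  — reached the fixed point 1.
1 → 1, so 1 is the first repeated value.

1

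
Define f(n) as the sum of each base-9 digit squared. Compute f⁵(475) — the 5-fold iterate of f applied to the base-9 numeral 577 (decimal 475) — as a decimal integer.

53

475 = (5,7,7)_9 → 5² + 7² + 7² = 123
123 = (1,4,6)_9 → 1² + 4² + 6² = 53
53 = (5,8)_9 → 5² + 8² = 89
89 = (1,0,8)_9 → 1² + 0² + 8² = 65
65 = (7,2)_9 → 7² + 2² = 53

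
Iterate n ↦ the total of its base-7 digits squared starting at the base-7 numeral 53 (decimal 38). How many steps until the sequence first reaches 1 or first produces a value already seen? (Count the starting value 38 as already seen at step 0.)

4

38 = (5,3)_7 → 34
34 = (4,6)_7 → 52
52 = (1,0,3)_7 → 10
10 = (1,3)_7 → 10  — 10 repeats.
That took 4 steps.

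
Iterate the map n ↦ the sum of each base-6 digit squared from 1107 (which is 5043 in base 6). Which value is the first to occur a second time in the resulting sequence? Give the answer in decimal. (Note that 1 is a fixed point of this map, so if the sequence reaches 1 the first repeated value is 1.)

1107 = (5,0,4,3)_6 → 5² + 0² + 4² + 3² = 50
50 = (1,2,2)_6 → 1² + 2² + 2² = 9
9 = (1,3)_6 → 1² + 3² = 10
10 = (1,4)_6 → 1² + 4² = 17
17 = (2,5)_6 → 2² + 5² = 29
29 = (4,5)_6 → 4² + 5² = 41
41 = (1,0,5)_6 → 1² + 0² + 5² = 26
26 = (4,2)_6 → 4² + 2² = 20
20 = (3,2)_6 → 3² + 2² = 13
13 = (2,1)_6 → 2² + 1² = 5
5 = (5)_6 → 5² = 25
25 = (4,1)_6 → 4² + 1² = 17  — 17 already appeared earlier.

17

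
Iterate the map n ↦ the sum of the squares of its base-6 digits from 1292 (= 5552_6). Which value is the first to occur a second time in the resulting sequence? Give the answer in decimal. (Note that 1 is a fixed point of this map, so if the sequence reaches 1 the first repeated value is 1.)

1

1292 = (5,5,5,2)_6 → 5² + 5² + 5² + 2² = 79
79 = (2,1,1)_6 → 2² + 1² + 1² = 6
6 = (1,0)_6 → 1² + 0² = 1  — reached the fixed point 1.
1 → 1, so 1 is the first repeated value.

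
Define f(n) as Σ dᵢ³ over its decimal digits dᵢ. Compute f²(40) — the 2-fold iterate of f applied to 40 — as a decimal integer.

40 → 4³ + 0³ = 64
64 → 6³ + 4³ = 280

280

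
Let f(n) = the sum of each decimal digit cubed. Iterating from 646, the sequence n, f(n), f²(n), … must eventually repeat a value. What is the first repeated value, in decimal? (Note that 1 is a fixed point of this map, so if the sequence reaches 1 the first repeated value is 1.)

370

646 → 6³ + 4³ + 6³ = 216 + 64 + 216 = 496
496 → 4³ + 9³ + 6³ = 64 + 729 + 216 = 1009
1009 → 1³ + 0³ + 0³ + 9³ = 1 + 0 + 0 + 729 = 730
730 → 7³ + 3³ + 0³ = 343 + 27 + 0 = 370
370 → 3³ + 7³ + 0³ = 27 + 343 + 0 = 370  — 370 already appeared earlier.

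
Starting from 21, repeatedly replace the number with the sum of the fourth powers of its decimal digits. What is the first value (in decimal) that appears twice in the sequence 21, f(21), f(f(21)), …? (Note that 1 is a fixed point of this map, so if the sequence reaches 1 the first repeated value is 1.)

21 → 2⁴ + 1⁴ = 17
17 → 1⁴ + 7⁴ = 2402
2402 → 2⁴ + 4⁴ + 0⁴ + 2⁴ = 288
288 → 2⁴ + 8⁴ + 8⁴ = 8208
8208 → 8⁴ + 2⁴ + 0⁴ + 8⁴ = 8208  — 8208 already appeared earlier.

8208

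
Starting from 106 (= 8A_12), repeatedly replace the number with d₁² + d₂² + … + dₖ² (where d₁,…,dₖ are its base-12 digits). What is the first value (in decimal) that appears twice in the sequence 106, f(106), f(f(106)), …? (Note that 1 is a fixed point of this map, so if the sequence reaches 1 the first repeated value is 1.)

106 = (8,10)_12 → 164
164 = (1,1,8)_12 → 66
66 = (5,6)_12 → 61
61 = (5,1)_12 → 26
26 = (2,2)_12 → 8
8 = (8)_12 → 64
64 = (5,4)_12 → 41
41 = (3,5)_12 → 34
34 = (2,10)_12 → 104
104 = (8,8)_12 → 128
128 = (10,8)_12 → 164  — 164 already appeared earlier.

164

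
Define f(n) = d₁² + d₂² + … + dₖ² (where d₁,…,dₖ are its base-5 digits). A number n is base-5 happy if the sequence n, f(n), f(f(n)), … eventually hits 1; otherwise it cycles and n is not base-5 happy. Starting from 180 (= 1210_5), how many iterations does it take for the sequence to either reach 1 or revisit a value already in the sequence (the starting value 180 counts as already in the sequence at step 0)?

6

180 = (1,2,1,0)_5 → 1² + 2² + 1² + 0² = 6
6 = (1,1)_5 → 1² + 1² = 2
2 = (2)_5 → 2² = 4
4 = (4)_5 → 4² = 16
16 = (3,1)_5 → 3² + 1² = 10
10 = (2,0)_5 → 2² + 0² = 4  — 4 repeats.
That took 6 steps.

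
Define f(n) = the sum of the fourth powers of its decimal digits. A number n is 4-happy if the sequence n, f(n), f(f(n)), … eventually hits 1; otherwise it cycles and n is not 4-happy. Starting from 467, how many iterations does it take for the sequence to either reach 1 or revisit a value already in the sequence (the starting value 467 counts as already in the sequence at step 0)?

467 → 3953
3953 → 7348
7348 → 6834
6834 → 5729
5729 → 9603
9603 → 7938
7938 → 13139
13139 → 6725
6725 → 4338
4338 → 4514
4514 → 1138
1138 → 4179
4179 → 9219
9219 → 13139  — 13139 repeats.
That took 14 steps.

14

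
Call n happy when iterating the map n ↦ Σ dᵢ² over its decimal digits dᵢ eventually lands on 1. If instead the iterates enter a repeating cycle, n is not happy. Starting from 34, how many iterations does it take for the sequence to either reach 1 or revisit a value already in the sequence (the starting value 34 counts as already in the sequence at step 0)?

12

34 → 3² + 4² = 25
25 → 2² + 5² = 29
29 → 2² + 9² = 85
85 → 8² + 5² = 89
89 → 8² + 9² = 145
145 → 1² + 4² + 5² = 42
42 → 4² + 2² = 20
20 → 2² + 0² = 4
4 → 4² = 16
16 → 1² + 6² = 37
37 → 3² + 7² = 58
58 → 5² + 8² = 89  — 89 repeats.
That took 12 steps.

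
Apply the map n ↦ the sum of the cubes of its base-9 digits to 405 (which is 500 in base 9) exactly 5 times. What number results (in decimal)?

9

405 = (5,0,0)_9 → 5³ + 0³ + 0³ = 125
125 = (1,4,8)_9 → 1³ + 4³ + 8³ = 577
577 = (7,1,1)_9 → 7³ + 1³ + 1³ = 345
345 = (4,2,3)_9 → 4³ + 2³ + 3³ = 99
99 = (1,2,0)_9 → 1³ + 2³ + 0³ = 9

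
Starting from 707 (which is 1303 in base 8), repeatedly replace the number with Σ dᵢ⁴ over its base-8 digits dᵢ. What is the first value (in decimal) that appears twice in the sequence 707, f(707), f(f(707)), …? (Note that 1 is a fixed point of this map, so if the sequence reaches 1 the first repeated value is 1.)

256

707 = (1,3,0,3)_8 → 1⁴ + 3⁴ + 0⁴ + 3⁴ = 1 + 81 + 0 + 81 = 163
163 = (2,4,3)_8 → 2⁴ + 4⁴ + 3⁴ = 16 + 256 + 81 = 353
353 = (5,4,1)_8 → 5⁴ + 4⁴ + 1⁴ = 625 + 256 + 1 = 882
882 = (1,5,6,2)_8 → 1⁴ + 5⁴ + 6⁴ + 2⁴ = 1 + 625 + 1296 + 16 = 1938
1938 = (3,6,2,2)_8 → 3⁴ + 6⁴ + 2⁴ + 2⁴ = 81 + 1296 + 16 + 16 = 1409
1409 = (2,6,0,1)_8 → 2⁴ + 6⁴ + 0⁴ + 1⁴ = 16 + 1296 + 0 + 1 = 1313
1313 = (2,4,4,1)_8 → 2⁴ + 4⁴ + 4⁴ + 1⁴ = 16 + 256 + 256 + 1 = 529
529 = (1,0,2,1)_8 → 1⁴ + 0⁴ + 2⁴ + 1⁴ = 1 + 0 + 16 + 1 = 18
18 = (2,2)_8 → 2⁴ + 2⁴ = 16 + 16 = 32
32 = (4,0)_8 → 4⁴ + 0⁴ = 256 + 0 = 256
256 = (4,0,0)_8 → 4⁴ + 0⁴ + 0⁴ = 256 + 0 + 0 = 256  — 256 already appeared earlier.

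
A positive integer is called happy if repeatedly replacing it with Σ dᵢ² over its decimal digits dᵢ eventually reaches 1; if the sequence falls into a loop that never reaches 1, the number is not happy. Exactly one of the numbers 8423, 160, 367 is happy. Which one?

367

8423: 8423 → 93 → 90 → 81 → 65 → 61 → 37 → 58 → 89 → 145 → 42 → 20 → 4 → 16 → 37  — repeats 37 (not happy)
160: 160 → 37 → 58 → 89 → 145 → 42 → 20 → 4 → 16 → 37  — repeats 37 (not happy)
367: 367 → 94 → 97 → 130 → 10 → 1  — reaches 1 (happy)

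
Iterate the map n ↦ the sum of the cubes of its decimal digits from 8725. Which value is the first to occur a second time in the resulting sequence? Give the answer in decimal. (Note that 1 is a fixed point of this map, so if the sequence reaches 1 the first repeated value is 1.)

370

8725 → 8³ + 7³ + 2³ + 5³ = 512 + 343 + 8 + 125 = 988
988 → 9³ + 8³ + 8³ = 729 + 512 + 512 = 1753
1753 → 1³ + 7³ + 5³ + 3³ = 1 + 343 + 125 + 27 = 496
496 → 4³ + 9³ + 6³ = 64 + 729 + 216 = 1009
1009 → 1³ + 0³ + 0³ + 9³ = 1 + 0 + 0 + 729 = 730
730 → 7³ + 3³ + 0³ = 343 + 27 + 0 = 370
370 → 3³ + 7³ + 0³ = 27 + 343 + 0 = 370  — 370 already appeared earlier.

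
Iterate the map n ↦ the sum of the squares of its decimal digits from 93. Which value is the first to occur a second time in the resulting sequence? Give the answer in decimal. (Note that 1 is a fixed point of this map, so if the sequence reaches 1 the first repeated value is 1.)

93 → 90
90 → 81
81 → 65
65 → 61
61 → 37
37 → 58
58 → 89
89 → 145
145 → 42
42 → 20
20 → 4
4 → 16
16 → 37  — 37 already appeared earlier.

37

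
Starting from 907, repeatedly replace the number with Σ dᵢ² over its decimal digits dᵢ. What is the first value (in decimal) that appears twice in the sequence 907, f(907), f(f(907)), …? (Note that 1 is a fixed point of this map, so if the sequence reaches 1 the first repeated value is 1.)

1

907 → 9² + 0² + 7² = 81 + 0 + 49 = 130
130 → 1² + 3² + 0² = 1 + 9 + 0 = 10
10 → 1² + 0² = 1 + 0 = 1  — reached the fixed point 1.
1 → 1, so 1 is the first repeated value.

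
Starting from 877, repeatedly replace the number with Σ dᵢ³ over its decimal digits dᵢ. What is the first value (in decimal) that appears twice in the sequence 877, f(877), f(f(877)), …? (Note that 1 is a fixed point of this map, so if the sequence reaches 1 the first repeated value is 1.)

1

877 → 8³ + 7³ + 7³ = 1198
1198 → 1³ + 1³ + 9³ + 8³ = 1243
1243 → 1³ + 2³ + 4³ + 3³ = 100
100 → 1³ + 0³ + 0³ = 1  — reached the fixed point 1.
1 → 1, so 1 is the first repeated value.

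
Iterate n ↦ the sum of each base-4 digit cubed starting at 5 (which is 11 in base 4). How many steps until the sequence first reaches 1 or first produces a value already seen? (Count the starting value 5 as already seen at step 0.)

3

5 = (1,1)_4 → 1³ + 1³ = 2
2 = (2)_4 → 2³ = 8
8 = (2,0)_4 → 2³ + 0³ = 8  — 8 repeats.
That took 3 steps.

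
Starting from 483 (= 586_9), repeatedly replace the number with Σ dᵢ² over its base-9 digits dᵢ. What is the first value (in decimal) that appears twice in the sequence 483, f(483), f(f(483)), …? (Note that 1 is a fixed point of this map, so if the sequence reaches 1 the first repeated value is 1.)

483 = (5,8,6)_9 → 125
125 = (1,4,8)_9 → 81
81 = (1,0,0)_9 → 1  — reached the fixed point 1.
1 → 1, so 1 is the first repeated value.

1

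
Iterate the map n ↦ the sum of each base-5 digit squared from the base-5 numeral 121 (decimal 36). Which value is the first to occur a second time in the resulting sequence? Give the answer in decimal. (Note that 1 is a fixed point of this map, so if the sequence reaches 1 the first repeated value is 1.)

4

36 = (1,2,1)_5 → 1² + 2² + 1² = 6
6 = (1,1)_5 → 1² + 1² = 2
2 = (2)_5 → 2² = 4
4 = (4)_5 → 4² = 16
16 = (3,1)_5 → 3² + 1² = 10
10 = (2,0)_5 → 2² + 0² = 4  — 4 already appeared earlier.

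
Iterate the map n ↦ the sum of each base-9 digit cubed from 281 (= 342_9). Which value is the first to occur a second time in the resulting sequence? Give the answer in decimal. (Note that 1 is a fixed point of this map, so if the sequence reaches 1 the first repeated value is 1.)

281 = (3,4,2)_9 → 3³ + 4³ + 2³ = 99
99 = (1,2,0)_9 → 1³ + 2³ + 0³ = 9
9 = (1,0)_9 → 1³ + 0³ = 1  — reached the fixed point 1.
1 → 1, so 1 is the first repeated value.

1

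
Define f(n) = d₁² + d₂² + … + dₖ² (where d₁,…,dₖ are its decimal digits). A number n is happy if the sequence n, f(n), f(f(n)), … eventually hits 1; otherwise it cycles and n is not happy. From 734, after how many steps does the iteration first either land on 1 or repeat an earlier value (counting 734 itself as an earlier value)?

734 → 7² + 3² + 4² = 74
74 → 7² + 4² = 65
65 → 6² + 5² = 61
61 → 6² + 1² = 37
37 → 3² + 7² = 58
58 → 5² + 8² = 89
89 → 8² + 9² = 145
145 → 1² + 4² + 5² = 42
42 → 4² + 2² = 20
20 → 2² + 0² = 4
4 → 4² = 16
16 → 1² + 6² = 37  — 37 repeats.
That took 12 steps.

12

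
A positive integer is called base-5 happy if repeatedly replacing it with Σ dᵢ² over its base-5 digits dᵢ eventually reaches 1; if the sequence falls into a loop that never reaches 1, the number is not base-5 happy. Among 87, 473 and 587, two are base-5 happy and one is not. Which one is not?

87

87: 87 → 17 → 13 → 13  — repeats 13 (not base-5 happy)
473: 473 → 43 → 19 → 25 → 1  — reaches 1 (base-5 happy)
587: 587 → 33 → 11 → 5 → 1  — reaches 1 (base-5 happy)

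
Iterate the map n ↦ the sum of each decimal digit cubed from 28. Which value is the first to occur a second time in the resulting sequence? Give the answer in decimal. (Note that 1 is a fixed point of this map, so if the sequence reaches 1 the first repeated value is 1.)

28 → 2³ + 8³ = 8 + 512 = 520
520 → 5³ + 2³ + 0³ = 125 + 8 + 0 = 133
133 → 1³ + 3³ + 3³ = 1 + 27 + 27 = 55
55 → 5³ + 5³ = 125 + 125 = 250
250 → 2³ + 5³ + 0³ = 8 + 125 + 0 = 133  — 133 already appeared earlier.

133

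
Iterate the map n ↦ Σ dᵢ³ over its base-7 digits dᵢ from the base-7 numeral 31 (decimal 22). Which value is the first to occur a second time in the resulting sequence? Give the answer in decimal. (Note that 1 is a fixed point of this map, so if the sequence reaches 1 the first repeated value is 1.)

22 = (3,1)_7 → 3³ + 1³ = 28
28 = (4,0)_7 → 4³ + 0³ = 64
64 = (1,2,1)_7 → 1³ + 2³ + 1³ = 10
10 = (1,3)_7 → 1³ + 3³ = 28  — 28 already appeared earlier.

28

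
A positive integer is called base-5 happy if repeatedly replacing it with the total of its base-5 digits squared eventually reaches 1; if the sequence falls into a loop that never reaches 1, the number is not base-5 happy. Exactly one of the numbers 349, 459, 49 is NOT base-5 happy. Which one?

349

349: 349 → 45 → 17 → 13 → 13  — repeats 13 (not base-5 happy)
459: 459 → 35 → 5 → 1  — reaches 1 (base-5 happy)
49: 49 → 33 → 11 → 5 → 1  — reaches 1 (base-5 happy)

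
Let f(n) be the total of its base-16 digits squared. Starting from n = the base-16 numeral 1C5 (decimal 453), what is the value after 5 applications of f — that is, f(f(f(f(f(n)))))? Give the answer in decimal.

181

453 = (1,12,5)_16 → 170
170 = (10,10)_16 → 200
200 = (12,8)_16 → 208
208 = (13,0)_16 → 169
169 = (10,9)_16 → 181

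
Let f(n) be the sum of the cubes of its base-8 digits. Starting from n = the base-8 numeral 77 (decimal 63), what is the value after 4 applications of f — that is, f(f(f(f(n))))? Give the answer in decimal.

63 = (7,7)_8 → 7³ + 7³ = 343 + 343 = 686
686 = (1,2,5,6)_8 → 1³ + 2³ + 5³ + 6³ = 1 + 8 + 125 + 216 = 350
350 = (5,3,6)_8 → 5³ + 3³ + 6³ = 125 + 27 + 216 = 368
368 = (5,6,0)_8 → 5³ + 6³ + 0³ = 125 + 216 + 0 = 341

341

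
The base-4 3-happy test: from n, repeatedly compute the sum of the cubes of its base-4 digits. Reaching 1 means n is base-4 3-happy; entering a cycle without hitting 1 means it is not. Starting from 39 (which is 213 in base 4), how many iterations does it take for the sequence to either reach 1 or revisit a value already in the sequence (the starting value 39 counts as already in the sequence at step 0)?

39 = (2,1,3)_4 → 2³ + 1³ + 3³ = 8 + 1 + 27 = 36
36 = (2,1,0)_4 → 2³ + 1³ + 0³ = 8 + 1 + 0 = 9
9 = (2,1)_4 → 2³ + 1³ = 8 + 1 = 9  — 9 repeats.
That took 3 steps.

3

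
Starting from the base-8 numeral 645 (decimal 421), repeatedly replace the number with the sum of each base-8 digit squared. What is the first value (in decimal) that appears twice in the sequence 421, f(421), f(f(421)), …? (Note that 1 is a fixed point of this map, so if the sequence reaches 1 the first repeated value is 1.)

421 = (6,4,5)_8 → 6² + 4² + 5² = 36 + 16 + 25 = 77
77 = (1,1,5)_8 → 1² + 1² + 5² = 1 + 1 + 25 = 27
27 = (3,3)_8 → 3² + 3² = 9 + 9 = 18
18 = (2,2)_8 → 2² + 2² = 4 + 4 = 8
8 = (1,0)_8 → 1² + 0² = 1 + 0 = 1  — reached the fixed point 1.
1 → 1, so 1 is the first repeated value.

1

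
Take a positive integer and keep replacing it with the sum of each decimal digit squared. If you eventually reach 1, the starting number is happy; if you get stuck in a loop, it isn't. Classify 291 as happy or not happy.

291 → 2² + 9² + 1² = 86
86 → 8² + 6² = 100
100 → 1² + 0² + 0² = 1  — reached 1.

happy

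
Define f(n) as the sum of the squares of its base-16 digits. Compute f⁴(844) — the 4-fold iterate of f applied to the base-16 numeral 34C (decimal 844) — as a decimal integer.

844 = (3,4,12)_16 → 3² + 4² + 12² = 9 + 16 + 144 = 169
169 = (10,9)_16 → 10² + 9² = 100 + 81 = 181
181 = (11,5)_16 → 11² + 5² = 121 + 25 = 146
146 = (9,2)_16 → 9² + 2² = 81 + 4 = 85

85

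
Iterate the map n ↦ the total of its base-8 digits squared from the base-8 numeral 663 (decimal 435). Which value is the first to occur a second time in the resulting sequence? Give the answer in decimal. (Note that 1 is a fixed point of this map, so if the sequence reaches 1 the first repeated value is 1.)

435 = (6,6,3)_8 → 6² + 6² + 3² = 81
81 = (1,2,1)_8 → 1² + 2² + 1² = 6
6 = (6)_8 → 6² = 36
36 = (4,4)_8 → 4² + 4² = 32
32 = (4,0)_8 → 4² + 0² = 16
16 = (2,0)_8 → 2² + 0² = 4
4 = (4)_8 → 4² = 16  — 16 already appeared earlier.

16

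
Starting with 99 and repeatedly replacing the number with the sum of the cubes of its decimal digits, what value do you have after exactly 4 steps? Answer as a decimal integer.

99 → 9³ + 9³ = 729 + 729 = 1458
1458 → 1³ + 4³ + 5³ + 8³ = 1 + 64 + 125 + 512 = 702
702 → 7³ + 0³ + 2³ = 343 + 0 + 8 = 351
351 → 3³ + 5³ + 1³ = 27 + 125 + 1 = 153

153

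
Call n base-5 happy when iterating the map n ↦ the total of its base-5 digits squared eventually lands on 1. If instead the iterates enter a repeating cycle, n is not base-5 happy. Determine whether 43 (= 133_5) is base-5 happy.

43 = (1,3,3)_5 → 1² + 3² + 3² = 1 + 9 + 9 = 19
19 = (3,4)_5 → 3² + 4² = 9 + 16 = 25
25 = (1,0,0)_5 → 1² + 0² + 0² = 1 + 0 + 0 = 1  — reached 1.

base-5 happy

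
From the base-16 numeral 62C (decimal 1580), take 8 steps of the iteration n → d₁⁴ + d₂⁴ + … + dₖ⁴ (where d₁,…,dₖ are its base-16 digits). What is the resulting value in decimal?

67074

1580 = (6,2,12)_16 → 6⁴ + 2⁴ + 12⁴ = 22048
22048 = (5,6,2,0)_16 → 5⁴ + 6⁴ + 2⁴ + 0⁴ = 1937
1937 = (7,9,1)_16 → 7⁴ + 9⁴ + 1⁴ = 8963
8963 = (2,3,0,3)_16 → 2⁴ + 3⁴ + 0⁴ + 3⁴ = 178
178 = (11,2)_16 → 11⁴ + 2⁴ = 14657
14657 = (3,9,4,1)_16 → 3⁴ + 9⁴ + 4⁴ + 1⁴ = 6899
6899 = (1,10,15,3)_16 → 1⁴ + 10⁴ + 15⁴ + 3⁴ = 60707
60707 = (14,13,2,3)_16 → 14⁴ + 13⁴ + 2⁴ + 3⁴ = 67074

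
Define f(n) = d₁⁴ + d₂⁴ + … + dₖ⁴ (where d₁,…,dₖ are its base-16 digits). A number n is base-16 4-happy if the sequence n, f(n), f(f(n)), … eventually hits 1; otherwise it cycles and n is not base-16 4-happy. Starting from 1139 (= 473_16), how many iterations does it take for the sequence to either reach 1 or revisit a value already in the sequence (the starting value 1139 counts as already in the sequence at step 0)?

1139 = (4,7,3)_16 → 4⁴ + 7⁴ + 3⁴ = 2738
2738 = (10,11,2)_16 → 10⁴ + 11⁴ + 2⁴ = 24657
24657 = (6,0,5,1)_16 → 6⁴ + 0⁴ + 5⁴ + 1⁴ = 1922
1922 = (7,8,2)_16 → 7⁴ + 8⁴ + 2⁴ = 6513
6513 = (1,9,7,1)_16 → 1⁴ + 9⁴ + 7⁴ + 1⁴ = 8964
8964 = (2,3,0,4)_16 → 2⁴ + 3⁴ + 0⁴ + 4⁴ = 353
353 = (1,6,1)_16 → 1⁴ + 6⁴ + 1⁴ = 1298
1298 = (5,1,2)_16 → 5⁴ + 1⁴ + 2⁴ = 642
642 = (2,8,2)_16 → 2⁴ + 8⁴ + 2⁴ = 4128
4128 = (1,0,2,0)_16 → 1⁴ + 0⁴ + 2⁴ + 0⁴ = 17
17 = (1,1)_16 → 1⁴ + 1⁴ = 2
2 = (2)_16 → 2⁴ = 16
16 = (1,0)_16 → 1⁴ + 0⁴ = 1  — reached 1.
That took 13 steps.

13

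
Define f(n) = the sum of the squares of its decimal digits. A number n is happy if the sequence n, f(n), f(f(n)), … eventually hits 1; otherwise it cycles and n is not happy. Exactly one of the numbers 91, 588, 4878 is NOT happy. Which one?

91: 91 → 82 → 68 → 100 → 1  — reaches 1 (happy)
588: 588 → 153 → 35 → 34 → 25 → 29 → 85 → 89 → 145 → 42 → 20 → 4 → 16 → 37 → 58 → 89  — repeats 89 (not happy)
4878: 4878 → 193 → 91 → 82 → 68 → 100 → 1  — reaches 1 (happy)

588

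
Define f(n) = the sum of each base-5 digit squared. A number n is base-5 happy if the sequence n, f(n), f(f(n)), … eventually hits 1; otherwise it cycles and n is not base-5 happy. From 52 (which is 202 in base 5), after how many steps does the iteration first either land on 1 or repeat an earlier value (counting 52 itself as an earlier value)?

52 = (2,0,2)_5 → 2² + 0² + 2² = 4 + 0 + 4 = 8
8 = (1,3)_5 → 1² + 3² = 1 + 9 = 10
10 = (2,0)_5 → 2² + 0² = 4 + 0 = 4
4 = (4)_5 → 4² = 16
16 = (3,1)_5 → 3² + 1² = 9 + 1 = 10  — 10 repeats.
That took 5 steps.

5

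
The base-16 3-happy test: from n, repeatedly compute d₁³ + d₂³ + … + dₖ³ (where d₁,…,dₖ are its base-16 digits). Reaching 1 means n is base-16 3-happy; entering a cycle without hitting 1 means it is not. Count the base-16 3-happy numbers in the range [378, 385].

1

378: 378 → 1344 → 189 → 3528 → 4437 → 252 → 5103 → 6147 → 540 → 1737 → 2673 → 1344  (repeats 1344)
379: 379 → 1675 → 2059 → 1843 → 397 → 2710 → 1945 → 1801 → 1072 → 91 → 1456 → 1456  (repeats 1456)
380: 380 → 2072 → 1025 → 65 → 65  (repeats 65)
381: 381 → 2541 → 5670 → 441 → 2061 → 2709 → 1854 → 3114 → 2736 → 2331 → 2061  (repeats 2061)
382: 382 → 3088 → 1729 → 1945 → 1801 → 1072 → 91 → 1456 → 1456  (repeats 1456)
383: 383 → 3719 → 3599 → 6119 → 3431 → 2756 → 2792 → 4256 → 1001 → 3500 → 4925 → 2252 → 3968 → 3887 → 6758 → 1433 → 1583 → 3599  (repeats 3599)
384: 384 → 513 → 9 → 729 → 2934 → 1890 → 567 → 378 → 1344 → 189 → 3528 → 4437 → 252 → 5103 → 6147 → 540 → 1737 → 2673 → 1344  (repeats 1344)
385: 385 → 514 → 16 → 1  (reaches 1)
base-16 3-happy: 385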